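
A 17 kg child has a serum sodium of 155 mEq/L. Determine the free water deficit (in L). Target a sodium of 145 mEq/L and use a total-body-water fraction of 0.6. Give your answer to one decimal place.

TBW = 0.6 · 17 = 10.2 L
Free water deficit = TBW · (Na/145 − 1)
= 10.2 · (155/145 − 1)
= 10.2 · 0.069
= 0.7 L

0.7 L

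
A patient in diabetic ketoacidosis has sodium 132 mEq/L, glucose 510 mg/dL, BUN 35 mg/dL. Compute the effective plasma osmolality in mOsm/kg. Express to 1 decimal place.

Effective osmolality excludes urea (freely permeant across cell membranes):
2·Na + glucose/18
= 2·132 + 510/18
= 264 + 28.33
= 292.33 mOsm/kg

292.3 mOsm/kg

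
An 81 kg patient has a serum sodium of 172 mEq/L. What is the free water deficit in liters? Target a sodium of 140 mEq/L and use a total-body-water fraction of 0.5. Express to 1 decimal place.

9.3 L

TBW = 0.5 · 81 = 40.5 L
Free water deficit = TBW · (Na/140 − 1)
= 40.5 · (172/140 − 1)
= 40.5 · 0.2286
= 9.26 L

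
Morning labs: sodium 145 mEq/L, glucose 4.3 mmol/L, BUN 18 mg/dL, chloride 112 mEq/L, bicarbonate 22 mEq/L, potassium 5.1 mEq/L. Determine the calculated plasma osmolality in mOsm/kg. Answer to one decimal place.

300.7 mOsm/kg

Calculated osmolality = 2·Na + glucose + BUN/2.8
= 2·145 + 4.3 + 18/2.8
= 290 + 4.30 + 6.43
= 300.73 mOsm/kg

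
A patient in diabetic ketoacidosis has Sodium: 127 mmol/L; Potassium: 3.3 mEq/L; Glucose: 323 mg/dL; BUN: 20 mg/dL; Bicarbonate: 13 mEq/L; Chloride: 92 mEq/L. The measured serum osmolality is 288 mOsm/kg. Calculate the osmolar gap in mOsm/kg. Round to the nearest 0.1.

Calculated osmolality = 2·Na + glucose/18 + BUN/2.8
= 2·127 + 323/18 + 20/2.8
= 254 + 17.94 + 7.14
= 279.08 mOsm/kg ≈ 279.1 mOsm/kg
Osmolar gap = measured − calculated = 288 − 279.1 = 8.9 mOsm/kg

8.9 mOsm/kg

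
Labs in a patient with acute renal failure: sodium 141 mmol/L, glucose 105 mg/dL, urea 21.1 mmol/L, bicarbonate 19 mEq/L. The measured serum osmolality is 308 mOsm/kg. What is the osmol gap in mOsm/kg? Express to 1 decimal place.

Calculated osmolality = 2·Na + glucose/18 + urea
= 2·141 + 105/18 + 21.1
= 282 + 5.83 + 21.10
= 308.93 mOsm/kg ≈ 308.9 mOsm/kg
Osmolar gap = measured − calculated = 308 − 308.9 = -0.9 mOsm/kg

-0.9 mOsm/kg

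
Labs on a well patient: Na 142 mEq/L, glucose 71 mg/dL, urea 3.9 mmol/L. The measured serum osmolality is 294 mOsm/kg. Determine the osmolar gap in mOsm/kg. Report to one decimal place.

Calculated osmolality = 2·Na + glucose/18 + urea
= 2·142 + 71/18 + 3.9
= 284 + 3.94 + 3.90
= 291.84 mOsm/kg ≈ 291.8 mOsm/kg
Osmolar gap = measured − calculated = 294 − 291.8 = 2.2 mOsm/kg

2.2 mOsm/kg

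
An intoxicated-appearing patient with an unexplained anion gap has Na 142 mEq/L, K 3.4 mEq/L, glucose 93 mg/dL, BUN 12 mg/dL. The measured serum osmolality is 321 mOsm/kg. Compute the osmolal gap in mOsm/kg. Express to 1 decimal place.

Calculated osmolality = 2·Na + glucose/18 + BUN/2.8
= 2·142 + 93/18 + 12/2.8
= 284 + 5.17 + 4.29
= 293.46 mOsm/kg ≈ 293.5 mOsm/kg
Osmolar gap = measured − calculated = 321 − 293.5 = 27.5 mOsm/kg

27.5 mOsm/kg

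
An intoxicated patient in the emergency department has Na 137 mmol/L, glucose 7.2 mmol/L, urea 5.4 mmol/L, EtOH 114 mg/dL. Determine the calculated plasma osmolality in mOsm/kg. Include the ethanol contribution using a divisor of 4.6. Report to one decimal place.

Calculated osmolality = 2·Na + glucose + urea + ethanol/4.6
= 2·137 + 7.2 + 5.4 + 114/4.6
= 274 + 7.20 + 5.40 + 24.78
= 311.38 mOsm/kg

311.4 mOsm/kg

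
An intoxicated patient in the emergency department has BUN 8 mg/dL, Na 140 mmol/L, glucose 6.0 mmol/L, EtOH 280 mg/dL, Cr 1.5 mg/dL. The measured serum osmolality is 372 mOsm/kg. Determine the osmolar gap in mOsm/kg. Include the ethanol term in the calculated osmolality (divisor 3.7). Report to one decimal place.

7.5 mOsm/kg

Calculated osmolality = 2·Na + glucose + BUN/2.8 + ethanol/3.7
= 2·140 + 6 + 8/2.8 + 280/3.7
= 280 + 6 + 2.86 + 75.68
= 364.54 mOsm/kg ≈ 364.5 mOsm/kg
Osmolar gap = measured − calculated = 372 − 364.5 = 7.5 mOsm/kg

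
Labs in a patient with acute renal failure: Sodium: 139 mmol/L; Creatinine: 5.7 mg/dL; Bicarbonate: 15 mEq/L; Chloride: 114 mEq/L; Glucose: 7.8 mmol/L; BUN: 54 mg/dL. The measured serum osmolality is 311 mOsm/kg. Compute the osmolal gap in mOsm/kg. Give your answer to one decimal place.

5.9 mOsm/kg

Calculated osmolality = 2·Na + glucose + BUN/2.8
= 2·139 + 7.8 + 54/2.8
= 278 + 7.80 + 19.29
= 305.09 mOsm/kg ≈ 305.1 mOsm/kg
Osmolar gap = measured − calculated = 311 − 305.1 = 5.9 mOsm/kg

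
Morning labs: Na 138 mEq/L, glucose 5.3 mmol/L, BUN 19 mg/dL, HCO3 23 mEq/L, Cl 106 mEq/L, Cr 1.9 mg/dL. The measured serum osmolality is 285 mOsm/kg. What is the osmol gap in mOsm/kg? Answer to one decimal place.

-3.1 mOsm/kg

Calculated osmolality = 2·Na + glucose + BUN/2.8
= 2·138 + 5.3 + 19/2.8
= 276 + 5.30 + 6.79
= 288.09 mOsm/kg ≈ 288.1 mOsm/kg
Osmolar gap = measured − calculated = 285 − 288.1 = -3.1 mOsm/kg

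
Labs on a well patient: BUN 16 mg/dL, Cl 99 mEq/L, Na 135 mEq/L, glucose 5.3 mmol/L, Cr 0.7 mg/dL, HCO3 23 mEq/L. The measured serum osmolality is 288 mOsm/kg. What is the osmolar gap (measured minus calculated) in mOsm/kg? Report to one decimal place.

7.0 mOsm/kg

Calculated osmolality = 2·Na + glucose + BUN/2.8
= 2·135 + 5.3 + 16/2.8
= 270 + 5.30 + 5.71
= 281.01 mOsm/kg ≈ 281.0 mOsm/kg
Osmolar gap = measured − calculated = 288 − 281.0 = 7.0 mOsm/kg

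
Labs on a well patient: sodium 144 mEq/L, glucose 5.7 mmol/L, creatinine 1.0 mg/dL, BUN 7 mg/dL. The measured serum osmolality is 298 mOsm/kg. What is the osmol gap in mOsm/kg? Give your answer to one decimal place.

1.8 mOsm/kg

Calculated osmolality = 2·Na + glucose + BUN/2.8
= 2·144 + 5.7 + 7/2.8
= 288 + 5.70 + 2.50
= 296.2 mOsm/kg ≈ 296.2 mOsm/kg
Osmolar gap = measured − calculated = 298 − 296.2 = 1.8 mOsm/kg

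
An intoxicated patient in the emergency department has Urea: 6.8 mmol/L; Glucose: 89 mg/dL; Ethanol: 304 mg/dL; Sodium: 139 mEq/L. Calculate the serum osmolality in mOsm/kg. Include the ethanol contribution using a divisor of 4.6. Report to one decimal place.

Calculated osmolality = 2·Na + glucose/18 + urea + ethanol/4.6
= 2·139 + 89/18 + 6.8 + 304/4.6
= 278 + 4.94 + 6.80 + 66.09
= 355.83 mOsm/kg

355.8 mOsm/kg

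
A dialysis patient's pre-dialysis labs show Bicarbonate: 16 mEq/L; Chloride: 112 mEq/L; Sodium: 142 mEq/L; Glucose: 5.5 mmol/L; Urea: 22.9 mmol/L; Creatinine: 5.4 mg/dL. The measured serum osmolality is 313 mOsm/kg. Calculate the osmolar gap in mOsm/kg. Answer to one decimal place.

0.6 mOsm/kg

Calculated osmolality = 2·Na + glucose + urea
= 2·142 + 5.5 + 22.9
= 284 + 5.50 + 22.90
= 312.4 mOsm/kg ≈ 312.4 mOsm/kg
Osmolar gap = measured − calculated = 313 − 312.4 = 0.6 mOsm/kg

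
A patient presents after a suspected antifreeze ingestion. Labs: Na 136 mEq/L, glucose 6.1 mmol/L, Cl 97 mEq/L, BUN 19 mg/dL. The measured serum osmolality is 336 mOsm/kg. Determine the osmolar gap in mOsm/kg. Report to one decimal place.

51.1 mOsm/kg

Calculated osmolality = 2·Na + glucose + BUN/2.8
= 2·136 + 6.1 + 19/2.8
= 272 + 6.10 + 6.79
= 284.89 mOsm/kg ≈ 284.9 mOsm/kg
Osmolar gap = measured − calculated = 336 − 284.9 = 51.1 mOsm/kg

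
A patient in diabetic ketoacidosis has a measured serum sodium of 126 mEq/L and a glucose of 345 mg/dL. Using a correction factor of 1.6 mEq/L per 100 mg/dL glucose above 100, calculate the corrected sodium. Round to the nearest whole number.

Corrected Na = measured Na + 1.6 · (glucose − 100)/100
= 126 + 1.6 · (345 − 100)/100
= 126 + 3.9
= 129.9 mEq/L

130 mEq/L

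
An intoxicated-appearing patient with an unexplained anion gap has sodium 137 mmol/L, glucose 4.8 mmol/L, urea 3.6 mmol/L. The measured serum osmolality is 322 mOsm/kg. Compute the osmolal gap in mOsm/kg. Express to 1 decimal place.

Calculated osmolality = 2·Na + glucose + urea
= 2·137 + 4.8 + 3.6
= 274 + 4.80 + 3.60
= 282.4 mOsm/kg ≈ 282.4 mOsm/kg
Osmolar gap = measured − calculated = 322 − 282.4 = 39.6 mOsm/kg

39.6 mOsm/kg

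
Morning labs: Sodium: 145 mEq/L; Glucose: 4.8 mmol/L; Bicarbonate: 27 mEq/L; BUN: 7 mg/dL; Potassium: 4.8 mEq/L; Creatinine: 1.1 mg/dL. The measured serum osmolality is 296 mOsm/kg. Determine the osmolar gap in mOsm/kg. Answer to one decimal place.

Calculated osmolality = 2·Na + glucose + BUN/2.8
= 2·145 + 4.8 + 7/2.8
= 290 + 4.80 + 2.50
= 297.3 mOsm/kg ≈ 297.3 mOsm/kg
Osmolar gap = measured − calculated = 296 − 297.3 = -1.3 mOsm/kg

-1.3 mOsm/kg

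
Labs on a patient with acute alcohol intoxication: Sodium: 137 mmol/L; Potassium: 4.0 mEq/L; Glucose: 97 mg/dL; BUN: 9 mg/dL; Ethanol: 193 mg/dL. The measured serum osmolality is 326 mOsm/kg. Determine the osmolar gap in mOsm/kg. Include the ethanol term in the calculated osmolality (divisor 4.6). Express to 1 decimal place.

Calculated osmolality = 2·Na + glucose/18 + BUN/2.8 + ethanol/4.6
= 2·137 + 97/18 + 9/2.8 + 193/4.6
= 274 + 5.39 + 3.21 + 41.96
= 324.56 mOsm/kg ≈ 324.6 mOsm/kg
Osmolar gap = measured − calculated = 326 − 324.6 = 1.4 mOsm/kg

1.4 mOsm/kg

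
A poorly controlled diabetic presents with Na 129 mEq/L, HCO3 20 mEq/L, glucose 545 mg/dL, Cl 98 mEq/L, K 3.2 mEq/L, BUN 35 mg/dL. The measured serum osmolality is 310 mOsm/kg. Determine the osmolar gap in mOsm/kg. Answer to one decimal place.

Calculated osmolality = 2·Na + glucose/18 + BUN/2.8
= 2·129 + 545/18 + 35/2.8
= 258 + 30.28 + 12.50
= 300.78 mOsm/kg ≈ 300.8 mOsm/kg
Osmolar gap = measured − calculated = 310 − 300.8 = 9.2 mOsm/kg

9.2 mOsm/kg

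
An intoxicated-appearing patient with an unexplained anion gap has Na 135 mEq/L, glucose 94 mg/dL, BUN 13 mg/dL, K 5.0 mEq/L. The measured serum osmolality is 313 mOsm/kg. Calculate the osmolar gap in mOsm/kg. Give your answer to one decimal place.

33.1 mOsm/kg

Calculated osmolality = 2·Na + glucose/18 + BUN/2.8
= 2·135 + 94/18 + 13/2.8
= 270 + 5.22 + 4.64
= 279.86 mOsm/kg ≈ 279.9 mOsm/kg
Osmolar gap = measured − calculated = 313 − 279.9 = 33.1 mOsm/kg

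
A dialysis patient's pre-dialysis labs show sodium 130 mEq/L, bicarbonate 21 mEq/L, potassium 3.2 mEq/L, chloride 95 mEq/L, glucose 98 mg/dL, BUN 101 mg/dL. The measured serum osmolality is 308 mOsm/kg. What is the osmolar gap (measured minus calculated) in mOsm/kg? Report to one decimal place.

6.5 mOsm/kg

Calculated osmolality = 2·Na + glucose/18 + BUN/2.8
= 2·130 + 98/18 + 101/2.8
= 260 + 5.44 + 36.07
= 301.51 mOsm/kg ≈ 301.5 mOsm/kg
Osmolar gap = measured − calculated = 308 − 301.5 = 6.5 mOsm/kg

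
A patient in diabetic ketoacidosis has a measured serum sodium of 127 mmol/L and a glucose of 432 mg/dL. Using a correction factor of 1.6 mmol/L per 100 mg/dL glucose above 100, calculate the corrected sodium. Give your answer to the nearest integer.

132 mmol/L

Corrected Na = measured Na + 1.6 · (glucose − 100)/100
= 127 + 1.6 · (432 − 100)/100
= 127 + 5.3
= 132.3 mmol/L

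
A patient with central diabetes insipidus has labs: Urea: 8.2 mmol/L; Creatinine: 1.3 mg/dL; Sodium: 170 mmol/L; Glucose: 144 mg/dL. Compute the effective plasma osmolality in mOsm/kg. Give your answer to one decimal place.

Effective osmolality excludes urea (freely permeant across cell membranes):
2·Na + glucose/18
= 2·170 + 144/18
= 340 + 8
= 348 mOsm/kg

348.0 mOsm/kg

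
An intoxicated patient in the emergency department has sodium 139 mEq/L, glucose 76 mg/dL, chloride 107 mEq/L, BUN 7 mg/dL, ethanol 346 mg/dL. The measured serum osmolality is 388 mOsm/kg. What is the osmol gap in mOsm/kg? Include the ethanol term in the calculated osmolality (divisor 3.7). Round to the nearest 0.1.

9.8 mOsm/kg

Calculated osmolality = 2·Na + glucose/18 + BUN/2.8 + ethanol/3.7
= 2·139 + 76/18 + 7/2.8 + 346/3.7
= 278 + 4.22 + 2.50 + 93.51
= 378.23 mOsm/kg ≈ 378.2 mOsm/kg
Osmolar gap = measured − calculated = 388 − 378.2 = 9.8 mOsm/kg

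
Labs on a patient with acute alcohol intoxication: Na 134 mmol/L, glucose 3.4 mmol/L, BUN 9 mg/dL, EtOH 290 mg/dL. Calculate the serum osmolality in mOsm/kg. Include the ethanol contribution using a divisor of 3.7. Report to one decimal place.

Calculated osmolality = 2·Na + glucose + BUN/2.8 + ethanol/3.7
= 2·134 + 3.4 + 9/2.8 + 290/3.7
= 268 + 3.40 + 3.21 + 78.38
= 352.99 mOsm/kg

353.0 mOsm/kg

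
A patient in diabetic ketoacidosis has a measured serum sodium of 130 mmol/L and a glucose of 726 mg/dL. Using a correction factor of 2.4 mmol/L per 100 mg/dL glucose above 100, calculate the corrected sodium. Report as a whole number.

145 mmol/L

Corrected Na = measured Na + 2.4 · (glucose − 100)/100
= 130 + 2.4 · (726 − 100)/100
= 130 + 15
= 145 mmol/L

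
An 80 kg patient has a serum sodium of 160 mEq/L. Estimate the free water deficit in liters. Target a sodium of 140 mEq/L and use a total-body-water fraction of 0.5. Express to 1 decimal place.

TBW = 0.5 · 80 = 40 L
Free water deficit = TBW · (Na/140 − 1)
= 40 · (160/140 − 1)
= 40 · 0.1429
= 5.72 L

5.7 L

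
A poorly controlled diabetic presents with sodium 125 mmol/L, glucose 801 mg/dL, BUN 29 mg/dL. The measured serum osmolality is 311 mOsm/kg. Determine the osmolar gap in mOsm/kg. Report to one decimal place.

6.1 mOsm/kg

Calculated osmolality = 2·Na + glucose/18 + BUN/2.8
= 2·125 + 801/18 + 29/2.8
= 250 + 44.50 + 10.36
= 304.86 mOsm/kg ≈ 304.9 mOsm/kg
Osmolar gap = measured − calculated = 311 − 304.9 = 6.1 mOsm/kg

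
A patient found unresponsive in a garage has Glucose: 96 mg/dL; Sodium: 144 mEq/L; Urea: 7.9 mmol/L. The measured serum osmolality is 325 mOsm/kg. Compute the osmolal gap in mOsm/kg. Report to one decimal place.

Calculated osmolality = 2·Na + glucose/18 + urea
= 2·144 + 96/18 + 7.9
= 288 + 5.33 + 7.90
= 301.23 mOsm/kg ≈ 301.2 mOsm/kg
Osmolar gap = measured − calculated = 325 − 301.2 = 23.8 mOsm/kg

23.8 mOsm/kg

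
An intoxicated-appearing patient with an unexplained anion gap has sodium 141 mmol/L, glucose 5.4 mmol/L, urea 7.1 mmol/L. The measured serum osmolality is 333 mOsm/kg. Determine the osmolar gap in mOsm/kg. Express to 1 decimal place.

Calculated osmolality = 2·Na + glucose + urea
= 2·141 + 5.4 + 7.1
= 282 + 5.40 + 7.10
= 294.5 mOsm/kg ≈ 294.5 mOsm/kg
Osmolar gap = measured − calculated = 333 − 294.5 = 38.5 mOsm/kg

38.5 mOsm/kg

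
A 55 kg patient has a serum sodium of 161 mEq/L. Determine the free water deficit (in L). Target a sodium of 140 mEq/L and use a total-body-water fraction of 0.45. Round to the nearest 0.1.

3.7 L

TBW = 0.45 · 55 = 24.75 L
Free water deficit = TBW · (Na/140 − 1)
= 24.75 · (161/140 − 1)
= 24.75 · 0.15
= 3.71 L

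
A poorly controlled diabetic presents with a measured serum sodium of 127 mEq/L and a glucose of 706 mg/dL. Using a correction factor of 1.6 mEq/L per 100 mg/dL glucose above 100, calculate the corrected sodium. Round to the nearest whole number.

Corrected Na = measured Na + 1.6 · (glucose − 100)/100
= 127 + 1.6 · (706 − 100)/100
= 127 + 9.7
= 136.7 mEq/L

137 mEq/L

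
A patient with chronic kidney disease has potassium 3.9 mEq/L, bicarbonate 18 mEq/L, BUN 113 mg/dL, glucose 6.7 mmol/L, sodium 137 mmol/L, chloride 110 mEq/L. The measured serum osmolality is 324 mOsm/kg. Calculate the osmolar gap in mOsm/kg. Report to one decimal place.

Calculated osmolality = 2·Na + glucose + BUN/2.8
= 2·137 + 6.7 + 113/2.8
= 274 + 6.70 + 40.36
= 321.06 mOsm/kg ≈ 321.1 mOsm/kg
Osmolar gap = measured − calculated = 324 − 321.1 = 2.9 mOsm/kg

2.9 mOsm/kg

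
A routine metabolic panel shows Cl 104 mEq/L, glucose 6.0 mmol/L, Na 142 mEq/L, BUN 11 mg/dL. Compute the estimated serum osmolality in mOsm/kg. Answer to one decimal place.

293.9 mOsm/kg

Calculated osmolality = 2·Na + glucose + BUN/2.8
= 2·142 + 6 + 11/2.8
= 284 + 6 + 3.93
= 293.93 mOsm/kg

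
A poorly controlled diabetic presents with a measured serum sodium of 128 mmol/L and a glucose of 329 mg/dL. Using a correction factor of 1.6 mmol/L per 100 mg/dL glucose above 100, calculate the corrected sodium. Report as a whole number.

Corrected Na = measured Na + 1.6 · (glucose − 100)/100
= 128 + 1.6 · (329 − 100)/100
= 128 + 3.7
= 131.7 mmol/L

132 mmol/L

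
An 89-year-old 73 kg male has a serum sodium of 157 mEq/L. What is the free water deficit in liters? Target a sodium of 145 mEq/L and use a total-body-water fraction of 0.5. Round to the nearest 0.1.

3.0 L

TBW = 0.5 · 73 = 36.5 L
Free water deficit = TBW · (Na/145 − 1)
= 36.5 · (157/145 − 1)
= 36.5 · 0.0828
= 3.02 L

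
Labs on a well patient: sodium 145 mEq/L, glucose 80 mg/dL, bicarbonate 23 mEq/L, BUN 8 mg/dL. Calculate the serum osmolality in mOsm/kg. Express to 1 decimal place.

Calculated osmolality = 2·Na + glucose/18 + BUN/2.8
= 2·145 + 80/18 + 8/2.8
= 290 + 4.44 + 2.86
= 297.3 mOsm/kg

297.3 mOsm/kg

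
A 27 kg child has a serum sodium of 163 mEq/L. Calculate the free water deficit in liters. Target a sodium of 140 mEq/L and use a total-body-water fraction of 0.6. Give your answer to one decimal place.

2.7 L

TBW = 0.6 · 27 = 16.2 L
Free water deficit = TBW · (Na/140 − 1)
= 16.2 · (163/140 − 1)
= 16.2 · 0.1643
= 2.66 L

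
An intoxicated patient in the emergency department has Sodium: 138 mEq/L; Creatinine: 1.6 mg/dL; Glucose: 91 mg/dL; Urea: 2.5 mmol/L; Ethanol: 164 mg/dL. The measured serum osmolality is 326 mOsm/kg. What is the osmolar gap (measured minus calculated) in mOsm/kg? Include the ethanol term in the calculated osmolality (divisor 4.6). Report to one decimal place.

Calculated osmolality = 2·Na + glucose/18 + urea + ethanol/4.6
= 2·138 + 91/18 + 2.5 + 164/4.6
= 276 + 5.06 + 2.50 + 35.65
= 319.21 mOsm/kg ≈ 319.2 mOsm/kg
Osmolar gap = measured − calculated = 326 − 319.2 = 6.8 mOsm/kg

6.8 mOsm/kg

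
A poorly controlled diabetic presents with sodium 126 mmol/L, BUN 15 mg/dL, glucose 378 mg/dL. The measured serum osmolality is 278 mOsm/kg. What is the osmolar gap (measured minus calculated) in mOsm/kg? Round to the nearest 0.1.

Calculated osmolality = 2·Na + glucose/18 + BUN/2.8
= 2·126 + 378/18 + 15/2.8
= 252 + 21 + 5.36
= 278.36 mOsm/kg ≈ 278.4 mOsm/kg
Osmolar gap = measured − calculated = 278 − 278.4 = -0.4 mOsm/kg

-0.4 mOsm/kg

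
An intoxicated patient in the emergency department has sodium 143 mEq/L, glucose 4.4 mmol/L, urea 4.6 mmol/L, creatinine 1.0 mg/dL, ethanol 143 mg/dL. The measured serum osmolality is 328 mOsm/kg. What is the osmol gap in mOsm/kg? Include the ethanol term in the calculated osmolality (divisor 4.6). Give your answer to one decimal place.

Calculated osmolality = 2·Na + glucose + urea + ethanol/4.6
= 2·143 + 4.4 + 4.6 + 143/4.6
= 286 + 4.40 + 4.60 + 31.09
= 326.09 mOsm/kg ≈ 326.1 mOsm/kg
Osmolar gap = measured − calculated = 328 − 326.1 = 1.9 mOsm/kg

1.9 mOsm/kg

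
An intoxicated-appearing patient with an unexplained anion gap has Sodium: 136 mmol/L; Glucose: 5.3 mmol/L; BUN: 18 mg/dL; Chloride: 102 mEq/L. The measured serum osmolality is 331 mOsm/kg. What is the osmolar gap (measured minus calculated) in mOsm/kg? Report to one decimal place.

47.3 mOsm/kg

Calculated osmolality = 2·Na + glucose + BUN/2.8
= 2·136 + 5.3 + 18/2.8
= 272 + 5.30 + 6.43
= 283.73 mOsm/kg ≈ 283.7 mOsm/kg
Osmolar gap = measured − calculated = 331 − 283.7 = 47.3 mOsm/kg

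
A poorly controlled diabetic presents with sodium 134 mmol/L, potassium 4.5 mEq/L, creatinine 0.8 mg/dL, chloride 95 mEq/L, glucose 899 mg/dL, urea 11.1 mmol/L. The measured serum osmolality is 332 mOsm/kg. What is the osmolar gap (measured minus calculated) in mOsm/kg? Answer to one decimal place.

Calculated osmolality = 2·Na + glucose/18 + urea
= 2·134 + 899/18 + 11.1
= 268 + 49.94 + 11.10
= 329.04 mOsm/kg ≈ 329.0 mOsm/kg
Osmolar gap = measured − calculated = 332 − 329.0 = 3.0 mOsm/kg

3.0 mOsm/kg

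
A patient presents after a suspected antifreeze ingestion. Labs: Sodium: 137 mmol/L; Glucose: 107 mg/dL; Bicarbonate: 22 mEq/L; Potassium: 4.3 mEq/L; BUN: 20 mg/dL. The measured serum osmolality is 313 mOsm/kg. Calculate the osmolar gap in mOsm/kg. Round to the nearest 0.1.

25.9 mOsm/kg

Calculated osmolality = 2·Na + glucose/18 + BUN/2.8
= 2·137 + 107/18 + 20/2.8
= 274 + 5.94 + 7.14
= 287.08 mOsm/kg ≈ 287.1 mOsm/kg
Osmolar gap = measured − calculated = 313 − 287.1 = 25.9 mOsm/kg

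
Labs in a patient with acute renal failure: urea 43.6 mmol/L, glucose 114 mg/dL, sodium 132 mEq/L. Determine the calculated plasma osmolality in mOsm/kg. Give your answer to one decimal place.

Calculated osmolality = 2·Na + glucose/18 + urea
= 2·132 + 114/18 + 43.6
= 264 + 6.33 + 43.60
= 313.93 mOsm/kg

313.9 mOsm/kg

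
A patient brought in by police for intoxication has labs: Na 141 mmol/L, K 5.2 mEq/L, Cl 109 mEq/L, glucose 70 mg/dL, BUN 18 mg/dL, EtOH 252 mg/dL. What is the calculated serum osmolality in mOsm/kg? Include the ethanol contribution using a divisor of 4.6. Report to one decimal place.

Calculated osmolality = 2·Na + glucose/18 + BUN/2.8 + ethanol/4.6
= 2·141 + 70/18 + 18/2.8 + 252/4.6
= 282 + 3.89 + 6.43 + 54.78
= 347.1 mOsm/kg

347.1 mOsm/kg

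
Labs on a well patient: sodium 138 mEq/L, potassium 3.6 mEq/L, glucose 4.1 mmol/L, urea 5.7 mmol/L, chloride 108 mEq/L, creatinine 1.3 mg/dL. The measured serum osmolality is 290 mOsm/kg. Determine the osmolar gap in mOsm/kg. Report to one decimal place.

4.2 mOsm/kg

Calculated osmolality = 2·Na + glucose + urea
= 2·138 + 4.1 + 5.7
= 276 + 4.10 + 5.70
= 285.8 mOsm/kg ≈ 285.8 mOsm/kg
Osmolar gap = measured − calculated = 290 − 285.8 = 4.2 mOsm/kg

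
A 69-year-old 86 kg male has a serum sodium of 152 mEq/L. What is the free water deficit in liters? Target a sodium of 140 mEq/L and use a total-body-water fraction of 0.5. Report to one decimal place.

TBW = 0.5 · 86 = 43 L
Free water deficit = TBW · (Na/140 − 1)
= 43 · (152/140 − 1)
= 43 · 0.0857
= 3.69 L

3.7 L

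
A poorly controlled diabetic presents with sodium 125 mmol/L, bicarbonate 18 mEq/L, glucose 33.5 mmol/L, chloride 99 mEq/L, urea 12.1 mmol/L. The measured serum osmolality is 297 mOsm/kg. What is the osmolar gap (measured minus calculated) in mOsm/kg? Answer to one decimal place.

1.4 mOsm/kg

Calculated osmolality = 2·Na + glucose + urea
= 2·125 + 33.5 + 12.1
= 250 + 33.50 + 12.10
= 295.6 mOsm/kg ≈ 295.6 mOsm/kg
Osmolar gap = measured − calculated = 297 − 295.6 = 1.4 mOsm/kg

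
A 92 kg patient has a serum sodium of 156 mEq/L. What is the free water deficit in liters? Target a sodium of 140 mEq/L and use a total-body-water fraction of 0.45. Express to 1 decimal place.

TBW = 0.45 · 92 = 41.4 L
Free water deficit = TBW · (Na/140 − 1)
= 41.4 · (156/140 − 1)
= 41.4 · 0.1143
= 4.73 L

4.7 L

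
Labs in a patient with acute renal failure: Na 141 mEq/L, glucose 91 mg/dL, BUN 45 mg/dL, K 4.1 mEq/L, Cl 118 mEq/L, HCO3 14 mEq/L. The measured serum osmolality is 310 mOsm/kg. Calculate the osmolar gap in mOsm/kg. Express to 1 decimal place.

6.9 mOsm/kg

Calculated osmolality = 2·Na + glucose/18 + BUN/2.8
= 2·141 + 91/18 + 45/2.8
= 282 + 5.06 + 16.07
= 303.13 mOsm/kg ≈ 303.1 mOsm/kg
Osmolar gap = measured − calculated = 310 − 303.1 = 6.9 mOsm/kg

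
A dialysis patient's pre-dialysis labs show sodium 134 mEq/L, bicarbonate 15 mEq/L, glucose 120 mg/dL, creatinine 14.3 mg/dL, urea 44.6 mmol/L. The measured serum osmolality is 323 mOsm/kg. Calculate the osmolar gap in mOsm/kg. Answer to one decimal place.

Calculated osmolality = 2·Na + glucose/18 + urea
= 2·134 + 120/18 + 44.6
= 268 + 6.67 + 44.60
= 319.27 mOsm/kg ≈ 319.3 mOsm/kg
Osmolar gap = measured − calculated = 323 − 319.3 = 3.7 mOsm/kg

3.7 mOsm/kg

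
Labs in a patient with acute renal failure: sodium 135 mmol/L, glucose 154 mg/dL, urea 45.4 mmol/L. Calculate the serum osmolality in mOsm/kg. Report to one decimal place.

Calculated osmolality = 2·Na + glucose/18 + urea
= 2·135 + 154/18 + 45.4
= 270 + 8.56 + 45.40
= 323.96 mOsm/kg

324.0 mOsm/kg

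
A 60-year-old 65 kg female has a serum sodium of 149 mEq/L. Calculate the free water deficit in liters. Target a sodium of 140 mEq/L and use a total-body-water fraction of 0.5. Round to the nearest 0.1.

2.1 L

TBW = 0.5 · 65 = 32.5 L
Free water deficit = TBW · (Na/140 − 1)
= 32.5 · (149/140 − 1)
= 32.5 · 0.0643
= 2.09 L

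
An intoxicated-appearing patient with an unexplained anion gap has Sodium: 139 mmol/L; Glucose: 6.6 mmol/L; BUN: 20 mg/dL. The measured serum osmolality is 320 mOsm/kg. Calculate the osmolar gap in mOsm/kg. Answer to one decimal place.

28.3 mOsm/kg

Calculated osmolality = 2·Na + glucose + BUN/2.8
= 2·139 + 6.6 + 20/2.8
= 278 + 6.60 + 7.14
= 291.74 mOsm/kg ≈ 291.7 mOsm/kg
Osmolar gap = measured − calculated = 320 − 291.7 = 28.3 mOsm/kg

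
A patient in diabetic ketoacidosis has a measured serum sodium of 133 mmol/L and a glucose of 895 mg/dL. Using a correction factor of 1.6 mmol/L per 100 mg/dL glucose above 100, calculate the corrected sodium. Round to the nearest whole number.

146 mmol/L

Corrected Na = measured Na + 1.6 · (glucose − 100)/100
= 133 + 1.6 · (895 − 100)/100
= 133 + 12.7
= 145.7 mmol/L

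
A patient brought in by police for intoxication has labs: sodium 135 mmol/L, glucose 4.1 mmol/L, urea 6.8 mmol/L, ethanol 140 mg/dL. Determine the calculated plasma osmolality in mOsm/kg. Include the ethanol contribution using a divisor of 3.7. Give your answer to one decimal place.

Calculated osmolality = 2·Na + glucose + urea + ethanol/3.7
= 2·135 + 4.1 + 6.8 + 140/3.7
= 270 + 4.10 + 6.80 + 37.84
= 318.74 mOsm/kg

318.7 mOsm/kg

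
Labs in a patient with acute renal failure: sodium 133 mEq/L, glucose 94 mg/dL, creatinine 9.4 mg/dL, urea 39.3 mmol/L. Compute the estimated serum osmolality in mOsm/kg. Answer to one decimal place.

310.5 mOsm/kg

Calculated osmolality = 2·Na + glucose/18 + urea
= 2·133 + 94/18 + 39.3
= 266 + 5.22 + 39.30
= 310.52 mOsm/kg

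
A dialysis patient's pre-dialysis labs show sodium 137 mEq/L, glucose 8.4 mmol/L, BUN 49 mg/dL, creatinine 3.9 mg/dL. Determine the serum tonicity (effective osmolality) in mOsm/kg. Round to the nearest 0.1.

282.4 mOsm/kg

Effective osmolality excludes urea (freely permeant across cell membranes):
2·Na + glucose
= 2·137 + 8.4
= 274 + 8.4
= 282.4 mOsm/kg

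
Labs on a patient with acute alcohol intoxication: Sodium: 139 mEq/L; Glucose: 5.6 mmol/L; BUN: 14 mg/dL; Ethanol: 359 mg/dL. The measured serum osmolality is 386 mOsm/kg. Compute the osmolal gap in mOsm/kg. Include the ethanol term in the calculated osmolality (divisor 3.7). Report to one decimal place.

Calculated osmolality = 2·Na + glucose + BUN/2.8 + ethanol/3.7
= 2·139 + 5.6 + 14/2.8 + 359/3.7
= 278 + 5.60 + 5 + 97.03
= 385.63 mOsm/kg ≈ 385.6 mOsm/kg
Osmolar gap = measured − calculated = 386 − 385.6 = 0.4 mOsm/kg

0.4 mOsm/kg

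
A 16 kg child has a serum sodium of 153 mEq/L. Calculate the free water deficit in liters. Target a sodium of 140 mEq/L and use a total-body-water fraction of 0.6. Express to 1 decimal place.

0.9 L

TBW = 0.6 · 16 = 9.6 L
Free water deficit = TBW · (Na/140 − 1)
= 9.6 · (153/140 − 1)
= 9.6 · 0.0929
= 0.89 L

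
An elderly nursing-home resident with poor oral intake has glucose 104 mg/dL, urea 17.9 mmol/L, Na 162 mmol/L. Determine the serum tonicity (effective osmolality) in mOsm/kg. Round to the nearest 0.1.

329.8 mOsm/kg

Effective osmolality excludes urea (freely permeant across cell membranes):
2·Na + glucose/18
= 2·162 + 104/18
= 324 + 5.78
= 329.78 mOsm/kg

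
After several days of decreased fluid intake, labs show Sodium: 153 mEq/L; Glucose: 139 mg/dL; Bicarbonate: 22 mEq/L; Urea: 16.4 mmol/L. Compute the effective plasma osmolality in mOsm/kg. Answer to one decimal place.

Effective osmolality excludes urea (freely permeant across cell membranes):
2·Na + glucose/18
= 2·153 + 139/18
= 306 + 7.72
= 313.72 mOsm/kg

313.7 mOsm/kg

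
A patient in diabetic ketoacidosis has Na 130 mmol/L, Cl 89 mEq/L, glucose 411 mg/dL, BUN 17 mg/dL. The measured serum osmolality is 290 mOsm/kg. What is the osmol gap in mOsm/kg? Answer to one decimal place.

Calculated osmolality = 2·Na + glucose/18 + BUN/2.8
= 2·130 + 411/18 + 17/2.8
= 260 + 22.83 + 6.07
= 288.9 mOsm/kg ≈ 288.9 mOsm/kg
Osmolar gap = measured − calculated = 290 − 288.9 = 1.1 mOsm/kg

1.1 mOsm/kg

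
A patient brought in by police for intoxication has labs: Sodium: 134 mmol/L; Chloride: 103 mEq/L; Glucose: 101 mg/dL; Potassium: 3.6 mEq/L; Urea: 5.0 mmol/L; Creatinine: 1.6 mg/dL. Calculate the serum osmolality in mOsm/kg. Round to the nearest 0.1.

Calculated osmolality = 2·Na + glucose/18 + urea
= 2·134 + 101/18 + 5
= 268 + 5.61 + 5
= 278.61 mOsm/kg

278.6 mOsm/kg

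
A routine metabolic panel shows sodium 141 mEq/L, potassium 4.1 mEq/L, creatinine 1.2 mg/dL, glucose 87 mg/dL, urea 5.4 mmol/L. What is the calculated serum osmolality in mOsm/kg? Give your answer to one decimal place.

292.2 mOsm/kg

Calculated osmolality = 2·Na + glucose/18 + urea
= 2·141 + 87/18 + 5.4
= 282 + 4.83 + 5.40
= 292.23 mOsm/kg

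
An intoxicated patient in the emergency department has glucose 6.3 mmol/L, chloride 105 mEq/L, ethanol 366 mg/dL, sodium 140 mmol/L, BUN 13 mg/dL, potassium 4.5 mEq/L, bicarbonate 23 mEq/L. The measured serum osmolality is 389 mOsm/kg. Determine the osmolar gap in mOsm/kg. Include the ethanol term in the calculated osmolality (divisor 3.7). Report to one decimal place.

Calculated osmolality = 2·Na + glucose + BUN/2.8 + ethanol/3.7
= 2·140 + 6.3 + 13/2.8 + 366/3.7
= 280 + 6.30 + 4.64 + 98.92
= 389.86 mOsm/kg ≈ 389.9 mOsm/kg
Osmolar gap = measured − calculated = 389 − 389.9 = -0.9 mOsm/kg

-0.9 mOsm/kg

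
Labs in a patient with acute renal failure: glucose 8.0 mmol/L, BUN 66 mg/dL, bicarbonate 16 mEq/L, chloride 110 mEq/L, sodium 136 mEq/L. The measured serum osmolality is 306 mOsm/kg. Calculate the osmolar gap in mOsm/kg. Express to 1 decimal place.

Calculated osmolality = 2·Na + glucose + BUN/2.8
= 2·136 + 8 + 66/2.8
= 272 + 8 + 23.57
= 303.57 mOsm/kg ≈ 303.6 mOsm/kg
Osmolar gap = measured − calculated = 306 − 303.6 = 2.4 mOsm/kg

2.4 mOsm/kg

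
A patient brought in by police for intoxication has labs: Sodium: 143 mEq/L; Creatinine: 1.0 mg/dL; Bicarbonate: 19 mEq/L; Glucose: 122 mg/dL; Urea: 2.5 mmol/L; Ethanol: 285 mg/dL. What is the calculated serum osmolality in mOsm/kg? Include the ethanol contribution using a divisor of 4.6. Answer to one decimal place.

357.2 mOsm/kg

Calculated osmolality = 2·Na + glucose/18 + urea + ethanol/4.6
= 2·143 + 122/18 + 2.5 + 285/4.6
= 286 + 6.78 + 2.50 + 61.96
= 357.24 mOsm/kg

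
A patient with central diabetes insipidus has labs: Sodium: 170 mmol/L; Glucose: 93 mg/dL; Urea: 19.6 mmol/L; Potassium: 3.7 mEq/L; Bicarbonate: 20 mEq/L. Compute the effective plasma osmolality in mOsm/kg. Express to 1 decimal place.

345.2 mOsm/kg

Effective osmolality excludes urea (freely permeant across cell membranes):
2·Na + glucose/18
= 2·170 + 93/18
= 340 + 5.17
= 345.17 mOsm/kg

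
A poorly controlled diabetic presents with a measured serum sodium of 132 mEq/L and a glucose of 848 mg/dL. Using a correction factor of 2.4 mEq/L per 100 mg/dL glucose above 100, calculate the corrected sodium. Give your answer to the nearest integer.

Corrected Na = measured Na + 2.4 · (glucose − 100)/100
= 132 + 2.4 · (848 − 100)/100
= 132 + 18
= 150 mEq/L

150 mEq/L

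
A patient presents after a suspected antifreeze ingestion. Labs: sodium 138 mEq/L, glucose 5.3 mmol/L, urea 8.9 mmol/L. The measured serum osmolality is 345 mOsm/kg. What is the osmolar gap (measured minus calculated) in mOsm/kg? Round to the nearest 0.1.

54.8 mOsm/kg

Calculated osmolality = 2·Na + glucose + urea
= 2·138 + 5.3 + 8.9
= 276 + 5.30 + 8.90
= 290.2 mOsm/kg ≈ 290.2 mOsm/kg
Osmolar gap = measured − calculated = 345 − 290.2 = 54.8 mOsm/kg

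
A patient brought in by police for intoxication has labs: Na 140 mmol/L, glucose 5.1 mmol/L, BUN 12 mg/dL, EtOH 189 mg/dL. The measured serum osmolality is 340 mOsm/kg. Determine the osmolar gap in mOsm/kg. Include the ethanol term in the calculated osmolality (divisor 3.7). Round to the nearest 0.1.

-0.5 mOsm/kg

Calculated osmolality = 2·Na + glucose + BUN/2.8 + ethanol/3.7
= 2·140 + 5.1 + 12/2.8 + 189/3.7
= 280 + 5.10 + 4.29 + 51.08
= 340.47 mOsm/kg ≈ 340.5 mOsm/kg
Osmolar gap = measured − calculated = 340 − 340.5 = -0.5 mOsm/kg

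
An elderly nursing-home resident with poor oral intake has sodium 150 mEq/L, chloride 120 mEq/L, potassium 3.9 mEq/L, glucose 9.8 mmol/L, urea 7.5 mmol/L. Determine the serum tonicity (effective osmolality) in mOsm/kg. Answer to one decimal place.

309.8 mOsm/kg

Effective osmolality excludes urea (freely permeant across cell membranes):
2·Na + glucose
= 2·150 + 9.8
= 300 + 9.8
= 309.8 mOsm/kg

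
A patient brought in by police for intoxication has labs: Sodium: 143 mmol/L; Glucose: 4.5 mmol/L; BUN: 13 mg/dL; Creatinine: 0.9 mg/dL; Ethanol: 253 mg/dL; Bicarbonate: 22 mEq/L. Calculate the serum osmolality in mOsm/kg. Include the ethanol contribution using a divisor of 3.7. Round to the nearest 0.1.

Calculated osmolality = 2·Na + glucose + BUN/2.8 + ethanol/3.7
= 2·143 + 4.5 + 13/2.8 + 253/3.7
= 286 + 4.50 + 4.64 + 68.38
= 363.52 mOsm/kg

363.5 mOsm/kg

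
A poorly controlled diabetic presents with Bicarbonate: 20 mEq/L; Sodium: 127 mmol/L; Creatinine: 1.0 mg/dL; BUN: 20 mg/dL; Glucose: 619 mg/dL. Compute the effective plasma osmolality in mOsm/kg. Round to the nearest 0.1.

288.4 mOsm/kg

Effective osmolality excludes urea (freely permeant across cell membranes):
2·Na + glucose/18
= 2·127 + 619/18
= 254 + 34.39
= 288.39 mOsm/kg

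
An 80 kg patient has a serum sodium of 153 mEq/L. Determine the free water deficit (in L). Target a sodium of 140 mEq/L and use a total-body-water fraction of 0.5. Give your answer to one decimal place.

TBW = 0.5 · 80 = 40 L
Free water deficit = TBW · (Na/140 − 1)
= 40 · (153/140 − 1)
= 40 · 0.0929
= 3.72 L

3.7 L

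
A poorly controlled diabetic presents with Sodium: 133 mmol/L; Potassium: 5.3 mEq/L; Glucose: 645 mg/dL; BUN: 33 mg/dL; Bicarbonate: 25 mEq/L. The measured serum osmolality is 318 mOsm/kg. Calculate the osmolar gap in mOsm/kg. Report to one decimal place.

Calculated osmolality = 2·Na + glucose/18 + BUN/2.8
= 2·133 + 645/18 + 33/2.8
= 266 + 35.83 + 11.79
= 313.62 mOsm/kg ≈ 313.6 mOsm/kg
Osmolar gap = measured − calculated = 318 − 313.6 = 4.4 mOsm/kg

4.4 mOsm/kg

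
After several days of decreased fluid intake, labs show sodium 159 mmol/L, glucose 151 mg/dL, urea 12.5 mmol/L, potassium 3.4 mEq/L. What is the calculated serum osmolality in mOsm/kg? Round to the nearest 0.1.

Calculated osmolality = 2·Na + glucose/18 + urea
= 2·159 + 151/18 + 12.5
= 318 + 8.39 + 12.50
= 338.89 mOsm/kg

338.9 mOsm/kg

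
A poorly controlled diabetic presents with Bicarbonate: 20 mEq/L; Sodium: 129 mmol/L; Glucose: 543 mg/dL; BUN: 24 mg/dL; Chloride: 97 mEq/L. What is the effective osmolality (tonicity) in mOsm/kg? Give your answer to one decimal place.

288.2 mOsm/kg

Effective osmolality excludes urea (freely permeant across cell membranes):
2·Na + glucose/18
= 2·129 + 543/18
= 258 + 30.17
= 288.17 mOsm/kg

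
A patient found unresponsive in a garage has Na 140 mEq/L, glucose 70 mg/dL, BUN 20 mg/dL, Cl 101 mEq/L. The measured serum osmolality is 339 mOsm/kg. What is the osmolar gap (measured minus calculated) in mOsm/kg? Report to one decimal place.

Calculated osmolality = 2·Na + glucose/18 + BUN/2.8
= 2·140 + 70/18 + 20/2.8
= 280 + 3.89 + 7.14
= 291.03 mOsm/kg ≈ 291.0 mOsm/kg
Osmolar gap = measured − calculated = 339 − 291.0 = 48.0 mOsm/kg

48.0 mOsm/kg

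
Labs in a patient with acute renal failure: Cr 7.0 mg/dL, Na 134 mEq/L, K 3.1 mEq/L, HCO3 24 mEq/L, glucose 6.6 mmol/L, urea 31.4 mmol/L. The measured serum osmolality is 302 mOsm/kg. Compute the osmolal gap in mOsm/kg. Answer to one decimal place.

Calculated osmolality = 2·Na + glucose + urea
= 2·134 + 6.6 + 31.4
= 268 + 6.60 + 31.40
= 306 mOsm/kg ≈ 306.0 mOsm/kg
Osmolar gap = measured − calculated = 302 − 306.0 = -4.0 mOsm/kg

-4.0 mOsm/kg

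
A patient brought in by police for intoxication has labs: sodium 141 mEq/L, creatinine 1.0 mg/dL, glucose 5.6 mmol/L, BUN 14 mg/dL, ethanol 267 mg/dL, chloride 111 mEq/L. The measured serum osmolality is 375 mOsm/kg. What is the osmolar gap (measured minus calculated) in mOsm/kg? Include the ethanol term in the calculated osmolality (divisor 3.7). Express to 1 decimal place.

Calculated osmolality = 2·Na + glucose + BUN/2.8 + ethanol/3.7
= 2·141 + 5.6 + 14/2.8 + 267/3.7
= 282 + 5.60 + 5 + 72.16
= 364.76 mOsm/kg ≈ 364.8 mOsm/kg
Osmolar gap = measured − calculated = 375 − 364.8 = 10.2 mOsm/kg

10.2 mOsm/kg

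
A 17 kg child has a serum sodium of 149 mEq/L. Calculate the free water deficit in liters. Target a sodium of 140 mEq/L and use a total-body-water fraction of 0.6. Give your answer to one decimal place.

0.7 L

TBW = 0.6 · 17 = 10.2 L
Free water deficit = TBW · (Na/140 − 1)
= 10.2 · (149/140 − 1)
= 10.2 · 0.0643
= 0.66 L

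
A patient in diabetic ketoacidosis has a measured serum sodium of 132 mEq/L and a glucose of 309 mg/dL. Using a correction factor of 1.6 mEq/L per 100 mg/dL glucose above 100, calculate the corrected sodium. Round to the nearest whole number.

Corrected Na = measured Na + 1.6 · (glucose − 100)/100
= 132 + 1.6 · (309 − 100)/100
= 132 + 3.3
= 135.3 mEq/L

135 mEq/L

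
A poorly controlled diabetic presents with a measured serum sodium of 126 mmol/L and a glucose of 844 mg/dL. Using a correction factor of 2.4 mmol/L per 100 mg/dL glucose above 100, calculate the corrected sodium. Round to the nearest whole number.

144 mmol/L

Corrected Na = measured Na + 2.4 · (glucose − 100)/100
= 126 + 2.4 · (844 − 100)/100
= 126 + 17.9
= 143.9 mmol/L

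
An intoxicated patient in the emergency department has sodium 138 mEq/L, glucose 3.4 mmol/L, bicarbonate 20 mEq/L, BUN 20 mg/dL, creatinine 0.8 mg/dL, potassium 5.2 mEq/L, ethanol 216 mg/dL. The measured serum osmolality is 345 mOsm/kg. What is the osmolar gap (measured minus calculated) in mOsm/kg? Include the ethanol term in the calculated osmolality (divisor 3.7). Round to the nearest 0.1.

0.1 mOsm/kg

Calculated osmolality = 2·Na + glucose + BUN/2.8 + ethanol/3.7
= 2·138 + 3.4 + 20/2.8 + 216/3.7
= 276 + 3.40 + 7.14 + 58.38
= 344.92 mOsm/kg ≈ 344.9 mOsm/kg
Osmolar gap = measured − calculated = 345 − 344.9 = 0.1 mOsm/kg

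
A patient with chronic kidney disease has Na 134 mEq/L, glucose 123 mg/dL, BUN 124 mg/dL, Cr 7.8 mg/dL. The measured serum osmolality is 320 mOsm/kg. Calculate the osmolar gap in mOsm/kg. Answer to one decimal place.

Calculated osmolality = 2·Na + glucose/18 + BUN/2.8
= 2·134 + 123/18 + 124/2.8
= 268 + 6.83 + 44.29
= 319.12 mOsm/kg ≈ 319.1 mOsm/kg
Osmolar gap = measured − calculated = 320 − 319.1 = 0.9 mOsm/kg

0.9 mOsm/kg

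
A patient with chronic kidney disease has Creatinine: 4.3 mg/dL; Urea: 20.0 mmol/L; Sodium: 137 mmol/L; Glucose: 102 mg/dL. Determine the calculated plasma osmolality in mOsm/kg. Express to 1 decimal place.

Calculated osmolality = 2·Na + glucose/18 + urea
= 2·137 + 102/18 + 20
= 274 + 5.67 + 20
= 299.67 mOsm/kg

299.7 mOsm/kg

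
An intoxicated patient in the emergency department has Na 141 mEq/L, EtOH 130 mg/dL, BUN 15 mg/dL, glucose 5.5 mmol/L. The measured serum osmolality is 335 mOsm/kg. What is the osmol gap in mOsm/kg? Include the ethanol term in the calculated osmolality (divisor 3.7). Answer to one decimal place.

Calculated osmolality = 2·Na + glucose + BUN/2.8 + ethanol/3.7
= 2·141 + 5.5 + 15/2.8 + 130/3.7
= 282 + 5.50 + 5.36 + 35.14
= 328 mOsm/kg ≈ 328.0 mOsm/kg
Osmolar gap = measured − calculated = 335 − 328.0 = 7.0 mOsm/kg

7.0 mOsm/kg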